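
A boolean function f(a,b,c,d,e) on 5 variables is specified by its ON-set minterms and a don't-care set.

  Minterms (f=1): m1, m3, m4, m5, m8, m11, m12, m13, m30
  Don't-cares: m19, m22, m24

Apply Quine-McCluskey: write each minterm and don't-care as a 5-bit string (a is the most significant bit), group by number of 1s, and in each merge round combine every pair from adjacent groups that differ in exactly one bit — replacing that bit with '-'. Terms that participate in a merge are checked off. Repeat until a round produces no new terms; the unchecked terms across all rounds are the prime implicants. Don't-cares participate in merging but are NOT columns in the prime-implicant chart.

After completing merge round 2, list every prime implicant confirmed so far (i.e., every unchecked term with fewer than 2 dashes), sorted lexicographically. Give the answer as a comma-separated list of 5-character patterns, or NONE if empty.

[col 0] 00001*, 00011*, 00100*, 00101*, 01000*, 01011*, 01100*, 01101*, 10011*, 10110*, 11000*, 11110*
[col 1] -0011, -1000, 0-011, 0-100*, 0-101*, 00-01, 000-1, 0010-*, 01-00, 0110-*, 1-110
[col 2] 0-10-
Prime implicants: -0011, -1000, 0-011, 0-10-, 00-01, 000-1, 01-00, 1-110

-0011, -1000, 0-011, 00-01, 000-1, 01-00, 1-110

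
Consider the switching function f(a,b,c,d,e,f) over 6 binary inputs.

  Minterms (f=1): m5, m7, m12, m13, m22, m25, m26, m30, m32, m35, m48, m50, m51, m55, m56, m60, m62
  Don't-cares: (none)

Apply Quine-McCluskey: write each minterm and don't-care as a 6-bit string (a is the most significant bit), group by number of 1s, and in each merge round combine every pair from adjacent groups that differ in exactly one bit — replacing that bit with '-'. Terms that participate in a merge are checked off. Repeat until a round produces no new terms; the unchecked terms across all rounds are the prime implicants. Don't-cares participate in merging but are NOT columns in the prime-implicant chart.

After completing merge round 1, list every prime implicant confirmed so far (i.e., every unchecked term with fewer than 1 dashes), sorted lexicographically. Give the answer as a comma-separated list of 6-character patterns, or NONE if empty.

Round 0: 000101✓ 000111✓ 001100✓ 001101✓ 010110✓ 011001 011010✓ 011110✓ 100000✓ 100011✓ 110000✓ 110010✓ 110011✓ 110111✓ 111000✓ 111100✓ 111110✓
Round 1: -11110 00-101 0001-1 00110- 01-110 011-10 1-0000 1-0011 11-000 110-11 1100-0 11001- 111-00 1111-0
PIs = {-11110, 00-101, 0001-1, 00110-, 01-110, 011-10, 011001, 1-0000, 1-0011, 11-000, 110-11, 1100-0, 11001-, 111-00, 1111-0}

011001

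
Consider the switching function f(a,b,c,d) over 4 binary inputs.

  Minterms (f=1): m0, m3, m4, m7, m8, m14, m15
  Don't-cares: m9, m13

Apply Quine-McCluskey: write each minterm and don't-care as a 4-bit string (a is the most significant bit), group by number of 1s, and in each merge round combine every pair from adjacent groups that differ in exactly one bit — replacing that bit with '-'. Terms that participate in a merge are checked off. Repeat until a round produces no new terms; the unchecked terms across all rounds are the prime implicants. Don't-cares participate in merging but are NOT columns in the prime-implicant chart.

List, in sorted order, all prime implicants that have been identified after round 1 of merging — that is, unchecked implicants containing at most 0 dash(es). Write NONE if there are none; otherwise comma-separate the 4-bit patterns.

[col 0] 0000*, 0011*, 0100*, 0111*, 1000*, 1001*, 1101*, 1110*, 1111*
[col 1] -000, -111, 0-00, 0-11, 1-01, 100-, 11-1, 111-
Prime implicants: -000, -111, 0-00, 0-11, 1-01, 100-, 11-1, 111-

NONE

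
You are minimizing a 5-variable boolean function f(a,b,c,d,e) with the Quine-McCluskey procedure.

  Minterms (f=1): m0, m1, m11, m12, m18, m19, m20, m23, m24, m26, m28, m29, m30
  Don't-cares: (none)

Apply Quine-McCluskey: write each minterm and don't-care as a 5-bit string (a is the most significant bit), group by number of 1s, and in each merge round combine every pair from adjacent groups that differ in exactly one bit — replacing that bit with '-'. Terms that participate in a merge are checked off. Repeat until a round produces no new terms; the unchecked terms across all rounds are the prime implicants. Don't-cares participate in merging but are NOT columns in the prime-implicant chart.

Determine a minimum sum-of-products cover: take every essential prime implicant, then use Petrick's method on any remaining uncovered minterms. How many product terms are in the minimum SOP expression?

8

size-2^0 implicants → 00000(✓)  00001(✓)  01011  01100(✓)  10010(✓)  10011(✓)  10100(✓)  10111(✓)  11000(✓)  11010(✓)  11100(✓)  11101(✓)  11110(✓)
size-2^1 implicants → -1100  0000-  1-010  1-100  10-11  1001-  11-00(✓)  11-10(✓)  110-0(✓)  111-0(✓)  1110-
size-2^2 implicants → 11--0
Unchecked terms (primes): -1100, 0000-, 01011, 1-010, 1-100, 10-11, 1001-, 11--0, 1110-
Minterm coverage:
  m0 ⊆ 0000- [E]
  m1 ⊆ 0000- [E]
  m11 ⊆ 01011 [E]
  m12 ⊆ -1100 [E]
  m18 ⊆ 1-010,1001-
  m19 ⊆ 10-11,1001-
  m20 ⊆ 1-100 [E]
  m23 ⊆ 10-11 [E]
  m24 ⊆ 11--0 [E]
  m26 ⊆ 1-010,11--0
  m28 ⊆ -1100,1-100,11--0,1110-
  m29 ⊆ 1110- [E]
  m30 ⊆ 11--0 [E]
E = {-1100, 0000-, 01011, 1-100, 10-11, 11--0, 1110-}
Petrick residual → 1-010
Cover = bcd'e' + a'b'c'd' + a'bc'de + ac'de' + acd'e' + ab'de + abe' + abcd'  |cover|=8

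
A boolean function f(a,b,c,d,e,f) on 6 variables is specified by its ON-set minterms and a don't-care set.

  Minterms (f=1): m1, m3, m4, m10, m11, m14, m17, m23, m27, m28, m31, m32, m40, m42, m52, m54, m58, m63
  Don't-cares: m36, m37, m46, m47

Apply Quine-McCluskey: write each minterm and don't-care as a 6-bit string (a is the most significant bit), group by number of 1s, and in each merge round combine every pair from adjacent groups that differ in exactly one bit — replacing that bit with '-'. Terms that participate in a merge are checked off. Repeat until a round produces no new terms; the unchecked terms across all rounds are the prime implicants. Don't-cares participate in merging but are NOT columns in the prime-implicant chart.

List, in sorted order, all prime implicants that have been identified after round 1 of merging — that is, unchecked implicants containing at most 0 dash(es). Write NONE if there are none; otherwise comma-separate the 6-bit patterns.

011100

[col 0] 000001*, 000011*, 000100*, 001010*, 001011*, 001110*, 010001*, 010111*, 011011*, 011100, 011111*, 100000*, 100100*, 100101*, 101000*, 101010*, 101110*, 101111*, 110100*, 110110*, 111010*, 111111*
[col 1] -00100, -01010*, -01110*, -11111, 0-0001, 0-1011, 00-011, 0000-1, 001-10*, 00101-, 01-111, 011-11, 1-0100, 1-1010, 1-1111, 10-000, 100-00, 10010-, 101-10*, 1010-0, 10111-, 1101-0
[col 2] -01-10
Prime implicants: -00100, -01-10, -11111, 0-0001, 0-1011, 00-011, 0000-1, 00101-, 01-111, 011-11, 011100, 1-0100, 1-1010, 1-1111, 10-000, 100-00, 10010-, 1010-0, 10111-, 1101-0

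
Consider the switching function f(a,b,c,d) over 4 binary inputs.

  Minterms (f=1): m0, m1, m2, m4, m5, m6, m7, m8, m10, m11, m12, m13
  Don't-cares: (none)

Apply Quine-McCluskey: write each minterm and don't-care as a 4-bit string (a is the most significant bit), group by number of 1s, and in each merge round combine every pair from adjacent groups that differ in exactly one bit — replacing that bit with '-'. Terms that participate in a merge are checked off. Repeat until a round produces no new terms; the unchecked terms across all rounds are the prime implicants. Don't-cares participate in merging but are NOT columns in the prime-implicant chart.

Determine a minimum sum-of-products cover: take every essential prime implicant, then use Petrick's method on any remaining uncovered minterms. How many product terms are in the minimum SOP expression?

size-2^0 implicants → 0000(✓)  0001(✓)  0010(✓)  0100(✓)  0101(✓)  0110(✓)  0111(✓)  1000(✓)  1010(✓)  1011(✓)  1100(✓)  1101(✓)
size-2^1 implicants → -000(✓)  -010(✓)  -100(✓)  -101(✓)  0-00(✓)  0-01(✓)  0-10(✓)  00-0(✓)  000-(✓)  01-0(✓)  01-1(✓)  010-(✓)  011-(✓)  1-00(✓)  10-0(✓)  101-  110-(✓)
size-2^2 implicants → --00  -0-0  -10-  0--0  0-0-  01--
Unchecked terms (primes): --00, -0-0, -10-, 0--0, 0-0-, 01--, 101-
Minterm coverage:
  m0 ⊆ --00,-0-0,0--0,0-0-
  m1 ⊆ 0-0- [E]
  m2 ⊆ -0-0,0--0
  m4 ⊆ --00,-10-,0--0,0-0-,01--
  m5 ⊆ -10-,0-0-,01--
  m6 ⊆ 0--0,01--
  m7 ⊆ 01-- [E]
  m8 ⊆ --00,-0-0
  m10 ⊆ -0-0,101-
  m11 ⊆ 101- [E]
  m12 ⊆ --00,-10-
  m13 ⊆ -10- [E]
E = {-10-, 0-0-, 01--, 101-}
Petrick residual → -0-0
Cover = b'd' + bc' + a'c' + a'b + ab'c  |cover|=5

5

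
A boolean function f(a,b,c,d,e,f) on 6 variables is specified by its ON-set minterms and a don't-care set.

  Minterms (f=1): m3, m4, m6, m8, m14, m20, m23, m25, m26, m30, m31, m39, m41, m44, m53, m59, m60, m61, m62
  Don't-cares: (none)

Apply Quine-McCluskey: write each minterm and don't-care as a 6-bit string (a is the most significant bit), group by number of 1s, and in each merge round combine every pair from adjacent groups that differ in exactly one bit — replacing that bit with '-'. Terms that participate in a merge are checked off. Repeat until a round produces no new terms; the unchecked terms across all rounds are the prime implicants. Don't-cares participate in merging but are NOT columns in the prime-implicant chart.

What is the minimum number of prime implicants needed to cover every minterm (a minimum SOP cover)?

Round 0: 000011 000100✓ 000110✓ 001000 001110✓ 010100✓ 010111✓ 011001 011010✓ 011110✓ 011111✓ 100111 101001 101100✓ 110101✓ 111011 111100✓ 111101✓ 111110✓
Round 1: -11110 0-0100 0-1110 00-110 0001-0 01-111 011-10 01111- 1-1100 11-101 1111-0 11110-
PIs = {-11110, 0-0100, 0-1110, 00-110, 000011, 0001-0, 001000, 01-111, 011-10, 011001, 01111-, 1-1100, 100111, 101001, 11-101, 111011, 1111-0, 11110-}
Coverage chart:
  m3: 000011 ←essential
  m4: 0-0100,0001-0
  m6: 00-110,0001-0
  m8: 001000 ←essential
  m14: 0-1110,00-110
  m20: 0-0100 ←essential
  m23: 01-111 ←essential
  m25: 011001 ←essential
  m26: 011-10 ←essential
  m30: -11110,0-1110,011-10,01111-
  m31: 01-111,01111-
  m39: 100111 ←essential
  m41: 101001 ←essential
  m44: 1-1100 ←essential
  m53: 11-101 ←essential
  m59: 111011 ←essential
  m60: 1-1100,1111-0,11110-
  m61: 11-101,11110-
  m62: -11110,1111-0
Essential: 0-0100, 000011, 001000, 01-111, 011-10, 011001, 1-1100, 100111, 101001, 11-101, 111011
Petrick residual → -11110, 00-110
Min cover (13 terms): bcdef' + a'c'de'f' + a'b'def' + a'b'c'd'ef + a'b'cd'e'f' + a'bdef + a'bcef' + a'bcd'e'f + acde'f' + ab'c'def + ab'cd'e'f + abde'f + abcd'ef

13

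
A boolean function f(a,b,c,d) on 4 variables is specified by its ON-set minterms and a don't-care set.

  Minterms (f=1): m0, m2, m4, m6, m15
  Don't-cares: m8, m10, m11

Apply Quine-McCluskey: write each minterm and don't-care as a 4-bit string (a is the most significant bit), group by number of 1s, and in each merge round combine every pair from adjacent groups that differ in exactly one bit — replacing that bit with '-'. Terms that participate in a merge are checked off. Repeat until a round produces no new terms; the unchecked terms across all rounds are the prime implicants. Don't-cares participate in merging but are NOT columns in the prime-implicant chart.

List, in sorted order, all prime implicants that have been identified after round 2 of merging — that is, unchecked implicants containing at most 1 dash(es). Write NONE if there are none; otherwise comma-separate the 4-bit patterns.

1-11, 101-

[col 0] 0000*, 0010*, 0100*, 0110*, 1000*, 1010*, 1011*, 1111*
[col 1] -000*, -010*, 0-00*, 0-10*, 00-0*, 01-0*, 1-11, 10-0*, 101-
[col 2] -0-0, 0--0
Prime implicants: -0-0, 0--0, 1-11, 101-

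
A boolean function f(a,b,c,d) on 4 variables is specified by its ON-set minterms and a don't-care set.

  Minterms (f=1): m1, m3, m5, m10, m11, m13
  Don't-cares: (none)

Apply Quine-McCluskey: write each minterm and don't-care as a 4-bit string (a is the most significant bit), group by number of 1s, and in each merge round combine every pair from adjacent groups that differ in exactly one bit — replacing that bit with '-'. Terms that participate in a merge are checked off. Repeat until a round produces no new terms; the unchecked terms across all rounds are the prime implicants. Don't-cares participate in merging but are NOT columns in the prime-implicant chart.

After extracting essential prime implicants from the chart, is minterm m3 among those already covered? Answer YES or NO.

size-2^0 implicants → 0001(✓)  0011(✓)  0101(✓)  1010(✓)  1011(✓)  1101(✓)
size-2^1 implicants → -011  -101  0-01  00-1  101-
Unchecked terms (primes): -011, -101, 0-01, 00-1, 101-
Minterm coverage:
  m1 ⊆ 0-01,00-1
  m3 ⊆ -011,00-1
  m5 ⊆ -101,0-01
  m10 ⊆ 101- [E]
  m11 ⊆ -011,101-
  m13 ⊆ -101 [E]
E = {-101, 101-}

NO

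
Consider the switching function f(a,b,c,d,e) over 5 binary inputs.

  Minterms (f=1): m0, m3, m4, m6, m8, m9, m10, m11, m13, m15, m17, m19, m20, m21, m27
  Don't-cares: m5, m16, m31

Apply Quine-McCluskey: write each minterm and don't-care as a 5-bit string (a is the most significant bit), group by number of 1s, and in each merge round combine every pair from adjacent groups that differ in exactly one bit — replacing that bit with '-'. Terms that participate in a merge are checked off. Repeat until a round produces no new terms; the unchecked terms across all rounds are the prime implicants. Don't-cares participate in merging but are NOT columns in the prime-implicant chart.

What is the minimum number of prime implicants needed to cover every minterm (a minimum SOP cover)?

6

size-2^0 implicants → 00000(✓)  00011(✓)  00100(✓)  00101(✓)  00110(✓)  01000(✓)  01001(✓)  01010(✓)  01011(✓)  01101(✓)  01111(✓)  10000(✓)  10001(✓)  10011(✓)  10100(✓)  10101(✓)  11011(✓)  11111(✓)
size-2^1 implicants → -0000(✓)  -0011(✓)  -0100(✓)  -0101(✓)  -1011(✓)  -1111(✓)  0-000  0-011(✓)  0-101  00-00(✓)  001-0  0010-(✓)  01-01(✓)  01-11(✓)  010-0(✓)  010-1(✓)  0100-(✓)  0101-(✓)  011-1(✓)  1-011(✓)  10-00(✓)  10-01(✓)  100-1  1000-(✓)  1010-(✓)  11-11(✓)
size-2^2 implicants → --011  -0-00  -010-  -1-11  01--1  010--  10-0-
Unchecked terms (primes): --011, -0-00, -010-, -1-11, 0-000, 0-101, 001-0, 01--1, 010--, 10-0-, 100-1
Minterm coverage:
  m0 ⊆ -0-00,0-000
  m3 ⊆ --011 [E]
  m4 ⊆ -0-00,-010-,001-0
  m6 ⊆ 001-0 [E]
  m8 ⊆ 0-000,010--
  m9 ⊆ 01--1,010--
  m10 ⊆ 010-- [E]
  m11 ⊆ --011,-1-11,01--1,010--
  m13 ⊆ 0-101,01--1
  m15 ⊆ -1-11,01--1
  m17 ⊆ 10-0-,100-1
  m19 ⊆ --011,100-1
  m20 ⊆ -0-00,-010-,10-0-
  m21 ⊆ -010-,10-0-
  m27 ⊆ --011,-1-11
E = {--011, 001-0, 010--}
Petrick residual → -0-00, 01--1, 10-0-
Cover = c'de + b'd'e' + a'b'ce' + a'be + a'bc' + ab'd'  |cover|=6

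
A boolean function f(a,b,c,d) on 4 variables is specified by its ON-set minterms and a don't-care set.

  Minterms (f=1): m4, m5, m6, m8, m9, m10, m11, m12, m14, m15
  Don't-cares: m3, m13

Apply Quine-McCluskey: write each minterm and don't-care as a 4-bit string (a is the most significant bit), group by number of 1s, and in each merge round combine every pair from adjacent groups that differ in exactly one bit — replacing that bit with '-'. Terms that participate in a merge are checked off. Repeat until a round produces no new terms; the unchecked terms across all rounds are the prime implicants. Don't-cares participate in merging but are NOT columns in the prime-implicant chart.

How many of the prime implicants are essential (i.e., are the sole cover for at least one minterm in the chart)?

size-2^0 implicants → 0011(✓)  0100(✓)  0101(✓)  0110(✓)  1000(✓)  1001(✓)  1010(✓)  1011(✓)  1100(✓)  1101(✓)  1110(✓)  1111(✓)
size-2^1 implicants → -011  -100(✓)  -101(✓)  -110(✓)  01-0(✓)  010-(✓)  1-00(✓)  1-01(✓)  1-10(✓)  1-11(✓)  10-0(✓)  10-1(✓)  100-(✓)  101-(✓)  11-0(✓)  11-1(✓)  110-(✓)  111-(✓)
size-2^2 implicants → -1-0  -10-  1--0(✓)  1--1(✓)  1-0-(✓)  1-1-(✓)  10--(✓)  11--(✓)
size-2^3 implicants → 1---
Unchecked terms (primes): -011, -1-0, -10-, 1---
Minterm coverage:
  m4 ⊆ -1-0,-10-
  m5 ⊆ -10- [E]
  m6 ⊆ -1-0 [E]
  m8 ⊆ 1--- [E]
  m9 ⊆ 1--- [E]
  m10 ⊆ 1--- [E]
  m11 ⊆ -011,1---
  m12 ⊆ -1-0,-10-,1---
  m14 ⊆ -1-0,1---
  m15 ⊆ 1--- [E]
E = {-1-0, -10-, 1---}

3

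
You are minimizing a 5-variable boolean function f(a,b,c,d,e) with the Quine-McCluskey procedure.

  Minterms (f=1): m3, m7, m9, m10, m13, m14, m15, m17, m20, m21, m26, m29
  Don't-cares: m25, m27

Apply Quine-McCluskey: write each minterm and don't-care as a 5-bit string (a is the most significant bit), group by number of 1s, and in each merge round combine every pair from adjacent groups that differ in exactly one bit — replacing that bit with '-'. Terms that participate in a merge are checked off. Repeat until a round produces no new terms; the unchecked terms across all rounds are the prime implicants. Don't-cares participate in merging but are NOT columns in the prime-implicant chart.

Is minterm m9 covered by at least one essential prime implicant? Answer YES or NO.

[col 0] 00011*, 00111*, 01001*, 01010*, 01101*, 01110*, 01111*, 10001*, 10100*, 10101*, 11001*, 11010*, 11011*, 11101*
[col 1] -1001*, -1010, -1101*, 0-111, 00-11, 01-01*, 01-10, 011-1, 0111-, 1-001*, 1-101*, 10-01*, 1010-, 11-01*, 110-1, 1101-
[col 2] -1-01, 1--01
Prime implicants: -1-01, -1010, 0-111, 00-11, 01-10, 011-1, 0111-, 1--01, 1010-, 110-1, 1101-
PI chart (minterm → PIs covering it):
  3 | 00-11  (sole → essential)
  7 | 0-111,00-11
  9 | -1-01  (sole → essential)
  10 | -1010,01-10
  13 | -1-01,011-1
  14 | 01-10,0111-
  15 | 0-111,011-1,0111-
  17 | 1--01  (sole → essential)
  20 | 1010-  (sole → essential)
  21 | 1--01,1010-
  26 | -1010,1101-
  29 | -1-01,1--01
Essential prime implicants: -1-01, 00-11, 1--01, 1010-

YES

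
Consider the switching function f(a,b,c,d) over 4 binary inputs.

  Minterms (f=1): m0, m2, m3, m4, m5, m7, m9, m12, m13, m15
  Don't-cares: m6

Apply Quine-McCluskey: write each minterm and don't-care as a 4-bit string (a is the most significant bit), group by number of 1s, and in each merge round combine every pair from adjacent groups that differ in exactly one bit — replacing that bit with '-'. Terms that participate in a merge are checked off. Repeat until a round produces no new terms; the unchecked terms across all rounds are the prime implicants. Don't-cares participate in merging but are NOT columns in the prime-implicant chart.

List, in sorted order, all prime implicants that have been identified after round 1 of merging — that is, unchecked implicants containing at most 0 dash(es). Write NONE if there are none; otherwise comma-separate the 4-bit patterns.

[col 0] 0000*, 0010*, 0011*, 0100*, 0101*, 0110*, 0111*, 1001*, 1100*, 1101*, 1111*
[col 1] -100*, -101*, -111*, 0-00*, 0-10*, 0-11*, 00-0*, 001-*, 01-0*, 01-1*, 010-*, 011-*, 1-01, 11-1*, 110-*
[col 2] -1-1, -10-, 0--0, 0-1-, 01--
Prime implicants: -1-1, -10-, 0--0, 0-1-, 01--, 1-01

NONE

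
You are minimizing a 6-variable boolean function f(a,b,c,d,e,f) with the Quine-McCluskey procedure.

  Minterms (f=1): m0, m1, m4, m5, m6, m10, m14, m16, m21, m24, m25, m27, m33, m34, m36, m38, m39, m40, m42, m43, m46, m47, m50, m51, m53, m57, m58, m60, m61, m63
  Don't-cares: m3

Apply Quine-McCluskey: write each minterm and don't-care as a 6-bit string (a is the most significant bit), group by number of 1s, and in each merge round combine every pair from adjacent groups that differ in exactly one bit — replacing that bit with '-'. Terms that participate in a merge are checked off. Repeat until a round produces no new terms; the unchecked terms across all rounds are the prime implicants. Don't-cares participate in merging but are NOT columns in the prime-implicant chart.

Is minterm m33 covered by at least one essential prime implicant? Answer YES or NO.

size-2^0 implicants → 000000(✓)  000001(✓)  000011(✓)  000100(✓)  000101(✓)  000110(✓)  001010(✓)  001110(✓)  010000(✓)  010101(✓)  011000(✓)  011001(✓)  011011(✓)  100001(✓)  100010(✓)  100100(✓)  100110(✓)  100111(✓)  101000(✓)  101010(✓)  101011(✓)  101110(✓)  101111(✓)  110010(✓)  110011(✓)  110101(✓)  111001(✓)  111010(✓)  111100(✓)  111101(✓)  111111(✓)
size-2^1 implicants → -00001  -00100(✓)  -00110(✓)  -01010(✓)  -01110(✓)  -10101  -11001  0-0000  0-0101  00-110(✓)  000-00(✓)  000-01(✓)  0000-1  00000-(✓)  0001-0(✓)  00010-(✓)  001-10(✓)  01-000  0110-1  01100-  1-0010(✓)  1-1010(✓)  1-1111  10-010(✓)  10-110(✓)  10-111(✓)  100-10(✓)  1001-0(✓)  10011-(✓)  101-10(✓)  101-11(✓)  1010-0  10101-(✓)  10111-(✓)  11-010(✓)  11-101  11001-  111-01  1111-1  11110-
size-2^2 implicants → -0-110  -001-0  -01-10  000-0-  1--010  10--10  10-11-  101-1-
Unchecked terms (primes): -0-110, -00001, -001-0, -01-10, -10101, -11001, 0-0000, 0-0101, 000-0-, 0000-1, 01-000, 0110-1, 01100-, 1--010, 1-1111, 10--10, 10-11-, 101-1-, 1010-0, 11-101, 11001-, 111-01, 1111-1, 11110-
Minterm coverage:
  m0 ⊆ 0-0000,000-0-
  m1 ⊆ -00001,000-0-,0000-1
  m4 ⊆ -001-0,000-0-
  m5 ⊆ 0-0101,000-0-
  m6 ⊆ -0-110,-001-0
  m10 ⊆ -01-10 [E]
  m14 ⊆ -0-110,-01-10
  m16 ⊆ 0-0000,01-000
  m21 ⊆ -10101,0-0101
  m24 ⊆ 01-000,01100-
  m25 ⊆ -11001,0110-1,01100-
  m27 ⊆ 0110-1 [E]
  m33 ⊆ -00001 [E]
  m34 ⊆ 1--010,10--10
  m36 ⊆ -001-0 [E]
  m38 ⊆ -0-110,-001-0,10--10,10-11-
  m39 ⊆ 10-11- [E]
  m40 ⊆ 1010-0 [E]
  m42 ⊆ -01-10,1--010,10--10,101-1-,1010-0
  m43 ⊆ 101-1- [E]
  m46 ⊆ -0-110,-01-10,10--10,10-11-,101-1-
  m47 ⊆ 1-1111,10-11-,101-1-
  m50 ⊆ 1--010,11001-
  m51 ⊆ 11001- [E]
  m53 ⊆ -10101,11-101
  m57 ⊆ -11001,111-01
  m58 ⊆ 1--010 [E]
  m60 ⊆ 11110- [E]
  m61 ⊆ 11-101,111-01,1111-1,11110-
  m63 ⊆ 1-1111,1111-1
E = {-00001, -001-0, -01-10, 0110-1, 1--010, 10-11-, 101-1-, 1010-0, 11001-, 11110-}

YES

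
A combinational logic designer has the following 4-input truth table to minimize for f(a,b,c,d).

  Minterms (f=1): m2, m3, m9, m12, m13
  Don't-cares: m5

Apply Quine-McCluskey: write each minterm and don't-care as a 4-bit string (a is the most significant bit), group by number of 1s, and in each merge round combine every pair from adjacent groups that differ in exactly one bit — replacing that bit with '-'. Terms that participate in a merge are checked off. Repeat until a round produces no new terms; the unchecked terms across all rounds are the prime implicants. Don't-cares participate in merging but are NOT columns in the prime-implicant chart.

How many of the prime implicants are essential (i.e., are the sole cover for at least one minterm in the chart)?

3

Round 0: 0010✓ 0011✓ 0101✓ 1001✓ 1100✓ 1101✓
Round 1: -101 001- 1-01 110-
PIs = {-101, 001-, 1-01, 110-}
Coverage chart:
  m2: 001- ←essential
  m3: 001- ←essential
  m9: 1-01 ←essential
  m12: 110- ←essential
  m13: -101,1-01,110-
Essential: 001-, 1-01, 110-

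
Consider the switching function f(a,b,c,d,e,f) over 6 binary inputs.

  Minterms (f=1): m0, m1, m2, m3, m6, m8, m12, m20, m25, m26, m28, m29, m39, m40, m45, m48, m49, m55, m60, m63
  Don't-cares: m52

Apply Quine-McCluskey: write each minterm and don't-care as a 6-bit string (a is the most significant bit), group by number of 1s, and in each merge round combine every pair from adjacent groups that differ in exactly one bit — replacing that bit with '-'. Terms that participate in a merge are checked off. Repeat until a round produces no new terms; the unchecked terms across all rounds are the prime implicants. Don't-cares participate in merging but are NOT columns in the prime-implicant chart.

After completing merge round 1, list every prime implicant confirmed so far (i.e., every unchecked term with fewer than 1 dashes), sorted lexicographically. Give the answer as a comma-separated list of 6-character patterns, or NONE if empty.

011010, 101101

Round 0: 000000✓ 000001✓ 000010✓ 000011✓ 000110✓ 001000✓ 001100✓ 010100✓ 011001✓ 011010 011100✓ 011101✓ 100111✓ 101000✓ 101101 110000✓ 110001✓ 110100✓ 110111✓ 111100✓ 111111✓
Round 1: -01000 -10100✓ -11100✓ 0-1100 00-000 000-10 0000-0✓ 0000-1✓ 00000-✓ 00001-✓ 001-00 01-100✓ 011-01 01110- 1-0111 11-100✓ 11-111 110-00 11000-
Round 2: -1-100 0000--
PIs = {-01000, -1-100, 0-1100, 00-000, 000-10, 0000--, 001-00, 011-01, 011010, 01110-, 1-0111, 101101, 11-111, 110-00, 11000-}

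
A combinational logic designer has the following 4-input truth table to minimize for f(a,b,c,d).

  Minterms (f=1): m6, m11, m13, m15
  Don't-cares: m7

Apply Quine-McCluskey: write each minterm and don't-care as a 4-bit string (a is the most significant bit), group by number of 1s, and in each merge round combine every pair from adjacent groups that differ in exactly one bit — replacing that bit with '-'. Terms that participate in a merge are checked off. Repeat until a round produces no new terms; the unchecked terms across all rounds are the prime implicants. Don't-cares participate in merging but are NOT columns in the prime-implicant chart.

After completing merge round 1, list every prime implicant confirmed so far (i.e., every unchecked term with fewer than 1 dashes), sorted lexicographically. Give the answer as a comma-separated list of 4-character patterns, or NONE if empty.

NONE

size-2^0 implicants → 0110(✓)  0111(✓)  1011(✓)  1101(✓)  1111(✓)
size-2^1 implicants → -111  011-  1-11  11-1
Unchecked terms (primes): -111, 011-, 1-11, 11-1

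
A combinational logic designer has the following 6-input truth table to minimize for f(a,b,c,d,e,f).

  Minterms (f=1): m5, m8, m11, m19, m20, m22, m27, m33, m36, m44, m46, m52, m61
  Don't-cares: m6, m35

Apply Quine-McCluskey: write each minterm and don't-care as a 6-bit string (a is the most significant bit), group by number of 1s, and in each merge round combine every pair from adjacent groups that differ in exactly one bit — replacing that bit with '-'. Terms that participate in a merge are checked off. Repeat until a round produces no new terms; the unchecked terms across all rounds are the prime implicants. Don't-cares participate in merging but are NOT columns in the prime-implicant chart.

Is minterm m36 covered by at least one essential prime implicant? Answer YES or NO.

NO

size-2^0 implicants → 000101  000110(✓)  001000  001011(✓)  010011(✓)  010100(✓)  010110(✓)  011011(✓)  100001(✓)  100011(✓)  100100(✓)  101100(✓)  101110(✓)  110100(✓)  111101
size-2^1 implicants → -10100  0-0110  0-1011  01-011  0101-0  1-0100  10-100  1000-1  1011-0
Unchecked terms (primes): -10100, 0-0110, 0-1011, 000101, 001000, 01-011, 0101-0, 1-0100, 10-100, 1000-1, 1011-0, 111101
Minterm coverage:
  m5 ⊆ 000101 [E]
  m8 ⊆ 001000 [E]
  m11 ⊆ 0-1011 [E]
  m19 ⊆ 01-011 [E]
  m20 ⊆ -10100,0101-0
  m22 ⊆ 0-0110,0101-0
  m27 ⊆ 0-1011,01-011
  m33 ⊆ 1000-1 [E]
  m36 ⊆ 1-0100,10-100
  m44 ⊆ 10-100,1011-0
  m46 ⊆ 1011-0 [E]
  m52 ⊆ -10100,1-0100
  m61 ⊆ 111101 [E]
E = {0-1011, 000101, 001000, 01-011, 1000-1, 1011-0, 111101}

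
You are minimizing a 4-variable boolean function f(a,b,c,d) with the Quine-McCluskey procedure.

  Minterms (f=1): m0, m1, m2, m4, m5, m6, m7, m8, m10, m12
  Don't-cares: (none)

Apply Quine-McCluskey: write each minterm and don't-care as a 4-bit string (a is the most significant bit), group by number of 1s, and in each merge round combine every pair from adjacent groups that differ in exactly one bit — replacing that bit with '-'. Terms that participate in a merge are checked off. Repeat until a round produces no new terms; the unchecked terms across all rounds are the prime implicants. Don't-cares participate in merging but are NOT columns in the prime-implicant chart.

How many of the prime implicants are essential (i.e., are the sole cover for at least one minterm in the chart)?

[col 0] 0000*, 0001*, 0010*, 0100*, 0101*, 0110*, 0111*, 1000*, 1010*, 1100*
[col 1] -000*, -010*, -100*, 0-00*, 0-01*, 0-10*, 00-0*, 000-*, 01-0*, 01-1*, 010-*, 011-*, 1-00*, 10-0*
[col 2] --00, -0-0, 0--0, 0-0-, 01--
Prime implicants: --00, -0-0, 0--0, 0-0-, 01--
PI chart (minterm → PIs covering it):
  0 | --00,-0-0,0--0,0-0-
  1 | 0-0-  (sole → essential)
  2 | -0-0,0--0
  4 | --00,0--0,0-0-,01--
  5 | 0-0-,01--
  6 | 0--0,01--
  7 | 01--  (sole → essential)
  8 | --00,-0-0
  10 | -0-0  (sole → essential)
  12 | --00  (sole → essential)
Essential prime implicants: --00, -0-0, 0-0-, 01--

4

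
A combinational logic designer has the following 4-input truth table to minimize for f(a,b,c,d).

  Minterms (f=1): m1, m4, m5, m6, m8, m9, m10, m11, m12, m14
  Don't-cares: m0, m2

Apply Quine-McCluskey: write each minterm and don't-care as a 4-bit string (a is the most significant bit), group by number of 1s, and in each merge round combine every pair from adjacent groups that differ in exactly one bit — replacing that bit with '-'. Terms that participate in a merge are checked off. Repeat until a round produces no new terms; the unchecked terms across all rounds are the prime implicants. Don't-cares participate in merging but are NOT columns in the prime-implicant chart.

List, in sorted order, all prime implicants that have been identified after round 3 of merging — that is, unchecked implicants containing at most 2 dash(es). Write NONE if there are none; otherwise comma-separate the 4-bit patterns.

-00-, 0-0-, 10--

[col 0] 0000*, 0001*, 0010*, 0100*, 0101*, 0110*, 1000*, 1001*, 1010*, 1011*, 1100*, 1110*
[col 1] -000*, -001*, -010*, -100*, -110*, 0-00*, 0-01*, 0-10*, 00-0*, 000-*, 01-0*, 010-*, 1-00*, 1-10*, 10-0*, 10-1*, 100-*, 101-*, 11-0*
[col 2] --00*, --10*, -0-0*, -00-, -1-0*, 0--0*, 0-0-, 1--0*, 10--
[col 3] ---0
Prime implicants: ---0, -00-, 0-0-, 10--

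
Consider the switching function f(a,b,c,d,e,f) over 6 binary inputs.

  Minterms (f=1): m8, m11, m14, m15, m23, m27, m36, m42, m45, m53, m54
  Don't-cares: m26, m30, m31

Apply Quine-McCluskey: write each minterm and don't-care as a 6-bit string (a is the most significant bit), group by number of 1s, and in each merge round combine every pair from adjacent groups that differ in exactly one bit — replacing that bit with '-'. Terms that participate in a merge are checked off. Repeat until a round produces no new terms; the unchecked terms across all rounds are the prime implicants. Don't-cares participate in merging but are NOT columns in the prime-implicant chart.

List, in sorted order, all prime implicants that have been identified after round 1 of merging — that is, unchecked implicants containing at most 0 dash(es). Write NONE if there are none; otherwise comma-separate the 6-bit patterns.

Round 0: 001000 001011✓ 001110✓ 001111✓ 010111✓ 011010✓ 011011✓ 011110✓ 011111✓ 100100 101010 101101 110101 110110
Round 1: 0-1011✓ 0-1110✓ 0-1111✓ 001-11✓ 00111-✓ 01-111 011-10✓ 011-11✓ 01101-✓ 01111-✓
Round 2: 0-1-11 0-111- 011-1-
PIs = {0-1-11, 0-111-, 001000, 01-111, 011-1-, 100100, 101010, 101101, 110101, 110110}

001000, 100100, 101010, 101101, 110101, 110110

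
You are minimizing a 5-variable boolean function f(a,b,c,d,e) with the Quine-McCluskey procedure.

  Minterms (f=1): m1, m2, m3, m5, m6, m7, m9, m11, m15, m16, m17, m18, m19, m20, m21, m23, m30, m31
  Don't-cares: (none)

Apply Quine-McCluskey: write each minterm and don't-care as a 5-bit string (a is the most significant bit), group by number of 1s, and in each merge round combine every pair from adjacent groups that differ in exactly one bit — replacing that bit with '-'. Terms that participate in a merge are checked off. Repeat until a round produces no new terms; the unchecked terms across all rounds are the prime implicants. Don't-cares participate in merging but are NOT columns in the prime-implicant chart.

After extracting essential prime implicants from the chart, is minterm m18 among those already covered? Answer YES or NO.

size-2^0 implicants → 00001(✓)  00010(✓)  00011(✓)  00101(✓)  00110(✓)  00111(✓)  01001(✓)  01011(✓)  01111(✓)  10000(✓)  10001(✓)  10010(✓)  10011(✓)  10100(✓)  10101(✓)  10111(✓)  11110(✓)  11111(✓)
size-2^1 implicants → -0001(✓)  -0010(✓)  -0011(✓)  -0101(✓)  -0111(✓)  -1111(✓)  0-001(✓)  0-011(✓)  0-111(✓)  00-01(✓)  00-10(✓)  00-11(✓)  000-1(✓)  0001-(✓)  001-1(✓)  0011-(✓)  01-11(✓)  010-1(✓)  1-111(✓)  10-00(✓)  10-01(✓)  10-11(✓)  100-0(✓)  100-1(✓)  1000-(✓)  1001-(✓)  101-1(✓)  1010-(✓)  1111-
size-2^2 implicants → --111  -0-01(✓)  -0-11(✓)  -00-1(✓)  -001-  -01-1(✓)  0--11  0-0-1  00--1(✓)  00-1-  10--1(✓)  10-0-  100--
size-2^3 implicants → -0--1
Unchecked terms (primes): --111, -0--1, -001-, 0--11, 0-0-1, 00-1-, 10-0-, 100--, 1111-
Minterm coverage:
  m1 ⊆ -0--1,0-0-1
  m2 ⊆ -001-,00-1-
  m3 ⊆ -0--1,-001-,0--11,0-0-1,00-1-
  m5 ⊆ -0--1 [E]
  m6 ⊆ 00-1- [E]
  m7 ⊆ --111,-0--1,0--11,00-1-
  m9 ⊆ 0-0-1 [E]
  m11 ⊆ 0--11,0-0-1
  m15 ⊆ --111,0--11
  m16 ⊆ 10-0-,100--
  m17 ⊆ -0--1,10-0-,100--
  m18 ⊆ -001-,100--
  m19 ⊆ -0--1,-001-,100--
  m20 ⊆ 10-0- [E]
  m21 ⊆ -0--1,10-0-
  m23 ⊆ --111,-0--1
  m30 ⊆ 1111- [E]
  m31 ⊆ --111,1111-
E = {-0--1, 0-0-1, 00-1-, 10-0-, 1111-}

NO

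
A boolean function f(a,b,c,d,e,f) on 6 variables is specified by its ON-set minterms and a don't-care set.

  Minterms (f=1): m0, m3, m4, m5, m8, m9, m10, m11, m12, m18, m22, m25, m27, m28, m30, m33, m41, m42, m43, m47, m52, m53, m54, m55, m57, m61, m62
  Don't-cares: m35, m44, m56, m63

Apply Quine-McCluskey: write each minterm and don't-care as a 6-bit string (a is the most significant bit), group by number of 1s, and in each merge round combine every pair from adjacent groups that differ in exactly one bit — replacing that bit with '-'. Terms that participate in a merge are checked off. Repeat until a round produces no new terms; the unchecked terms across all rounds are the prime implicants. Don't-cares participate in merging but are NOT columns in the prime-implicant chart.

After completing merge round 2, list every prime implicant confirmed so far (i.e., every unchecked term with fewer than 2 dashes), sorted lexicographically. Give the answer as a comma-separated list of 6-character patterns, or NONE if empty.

-01100, 0-1100, 00010-, 010-10, 0111-0, 1-1111, 101-11, 111-01, 11100-

size-2^0 implicants → 000000(✓)  000011(✓)  000100(✓)  000101(✓)  001000(✓)  001001(✓)  001010(✓)  001011(✓)  001100(✓)  010010(✓)  010110(✓)  011001(✓)  011011(✓)  011100(✓)  011110(✓)  100001(✓)  100011(✓)  101001(✓)  101010(✓)  101011(✓)  101100(✓)  101111(✓)  110100(✓)  110101(✓)  110110(✓)  110111(✓)  111000(✓)  111001(✓)  111101(✓)  111110(✓)  111111(✓)
size-2^1 implicants → -00011(✓)  -01001(✓)  -01010(✓)  -01011(✓)  -01100  -10110(✓)  -11001(✓)  -11110(✓)  0-1001(✓)  0-1011(✓)  0-1100  00-000(✓)  00-011(✓)  00-100(✓)  000-00(✓)  00010-  001-00(✓)  0010-0(✓)  0010-1(✓)  00100-(✓)  00101-(✓)  01-110(✓)  010-10  0110-1(✓)  0111-0  1-1001(✓)  1-1111  10-001(✓)  10-011(✓)  1000-1(✓)  101-11  1010-1(✓)  10101-(✓)  11-101(✓)  11-110(✓)  11-111(✓)  1101-0(✓)  1101-1(✓)  11010-(✓)  11011-(✓)  111-01  11100-  1111-1(✓)  11111-(✓)
size-2^2 implicants → --1001  -0-011  -010-1  -0101-  -1-110  0-10-1  00--00  0010--  10-0-1  11-1-1  11-11-  1101--
Unchecked terms (primes): --1001, -0-011, -010-1, -0101-, -01100, -1-110, 0-10-1, 0-1100, 00--00, 00010-, 0010--, 010-10, 0111-0, 1-1111, 10-0-1, 101-11, 11-1-1, 11-11-, 1101--, 111-01, 11100-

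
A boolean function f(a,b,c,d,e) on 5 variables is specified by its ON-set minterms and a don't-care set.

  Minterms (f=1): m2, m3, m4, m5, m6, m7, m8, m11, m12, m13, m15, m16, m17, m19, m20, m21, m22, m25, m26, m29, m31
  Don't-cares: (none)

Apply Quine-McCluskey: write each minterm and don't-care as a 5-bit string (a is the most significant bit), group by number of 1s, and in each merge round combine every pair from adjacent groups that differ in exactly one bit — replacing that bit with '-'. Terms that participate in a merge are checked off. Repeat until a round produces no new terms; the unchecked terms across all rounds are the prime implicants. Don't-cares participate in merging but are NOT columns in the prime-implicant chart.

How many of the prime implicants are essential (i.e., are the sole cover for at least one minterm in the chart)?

8

size-2^0 implicants → 00010(✓)  00011(✓)  00100(✓)  00101(✓)  00110(✓)  00111(✓)  01000(✓)  01011(✓)  01100(✓)  01101(✓)  01111(✓)  10000(✓)  10001(✓)  10011(✓)  10100(✓)  10101(✓)  10110(✓)  11001(✓)  11010  11101(✓)  11111(✓)
size-2^1 implicants → -0011  -0100(✓)  -0101(✓)  -0110(✓)  -1101(✓)  -1111(✓)  0-011(✓)  0-100(✓)  0-101(✓)  0-111(✓)  00-10(✓)  00-11(✓)  0001-(✓)  001-0(✓)  001-1(✓)  0010-(✓)  0011-(✓)  01-00  01-11(✓)  011-1(✓)  0110-(✓)  1-001(✓)  1-101(✓)  10-00(✓)  10-01(✓)  100-1  1000-(✓)  101-0(✓)  1010-(✓)  11-01(✓)  111-1(✓)
size-2^2 implicants → --101  -01-0  -010-  -11-1  0--11  0-1-1  0-10-  00-1-  001--  1--01  10-0-
Unchecked terms (primes): --101, -0011, -01-0, -010-, -11-1, 0--11, 0-1-1, 0-10-, 00-1-, 001--, 01-00, 1--01, 10-0-, 100-1, 11010
Minterm coverage:
  m2 ⊆ 00-1- [E]
  m3 ⊆ -0011,0--11,00-1-
  m4 ⊆ -01-0,-010-,0-10-,001--
  m5 ⊆ --101,-010-,0-1-1,0-10-,001--
  m6 ⊆ -01-0,00-1-,001--
  m7 ⊆ 0--11,0-1-1,00-1-,001--
  m8 ⊆ 01-00 [E]
  m11 ⊆ 0--11 [E]
  m12 ⊆ 0-10-,01-00
  m13 ⊆ --101,-11-1,0-1-1,0-10-
  m15 ⊆ -11-1,0--11,0-1-1
  m16 ⊆ 10-0- [E]
  m17 ⊆ 1--01,10-0-,100-1
  m19 ⊆ -0011,100-1
  m20 ⊆ -01-0,-010-,10-0-
  m21 ⊆ --101,-010-,1--01,10-0-
  m22 ⊆ -01-0 [E]
  m25 ⊆ 1--01 [E]
  m26 ⊆ 11010 [E]
  m29 ⊆ --101,-11-1,1--01
  m31 ⊆ -11-1 [E]
E = {-01-0, -11-1, 0--11, 00-1-, 01-00, 1--01, 10-0-, 11010}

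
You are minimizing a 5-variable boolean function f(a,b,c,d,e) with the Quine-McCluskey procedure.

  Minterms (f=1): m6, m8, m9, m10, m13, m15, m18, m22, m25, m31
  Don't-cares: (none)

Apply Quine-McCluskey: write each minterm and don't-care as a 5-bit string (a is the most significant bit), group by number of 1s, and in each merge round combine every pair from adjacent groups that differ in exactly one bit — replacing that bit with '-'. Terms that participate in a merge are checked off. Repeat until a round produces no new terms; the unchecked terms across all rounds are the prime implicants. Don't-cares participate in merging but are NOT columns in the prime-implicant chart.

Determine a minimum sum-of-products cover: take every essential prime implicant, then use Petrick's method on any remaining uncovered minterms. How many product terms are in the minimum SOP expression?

6

size-2^0 implicants → 00110(✓)  01000(✓)  01001(✓)  01010(✓)  01101(✓)  01111(✓)  10010(✓)  10110(✓)  11001(✓)  11111(✓)
size-2^1 implicants → -0110  -1001  -1111  01-01  010-0  0100-  011-1  10-10
Unchecked terms (primes): -0110, -1001, -1111, 01-01, 010-0, 0100-, 011-1, 10-10
Minterm coverage:
  m6 ⊆ -0110 [E]
  m8 ⊆ 010-0,0100-
  m9 ⊆ -1001,01-01,0100-
  m10 ⊆ 010-0 [E]
  m13 ⊆ 01-01,011-1
  m15 ⊆ -1111,011-1
  m18 ⊆ 10-10 [E]
  m22 ⊆ -0110,10-10
  m25 ⊆ -1001 [E]
  m31 ⊆ -1111 [E]
E = {-0110, -1001, -1111, 010-0, 10-10}
Petrick residual → 01-01
Cover = b'cde' + bc'd'e + bcde + a'bd'e + a'bc'e' + ab'de'  |cover|=6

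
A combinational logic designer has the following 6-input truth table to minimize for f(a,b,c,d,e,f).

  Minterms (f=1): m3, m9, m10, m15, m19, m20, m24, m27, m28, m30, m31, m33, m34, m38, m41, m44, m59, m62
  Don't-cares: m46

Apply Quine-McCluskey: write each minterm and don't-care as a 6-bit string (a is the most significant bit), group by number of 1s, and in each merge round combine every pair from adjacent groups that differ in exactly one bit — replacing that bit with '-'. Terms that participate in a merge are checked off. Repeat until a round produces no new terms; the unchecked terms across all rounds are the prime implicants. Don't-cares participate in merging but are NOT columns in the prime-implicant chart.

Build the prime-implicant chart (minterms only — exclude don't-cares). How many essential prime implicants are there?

10

Round 0: 000011✓ 001001✓ 001010 001111✓ 010011✓ 010100✓ 011000✓ 011011✓ 011100✓ 011110✓ 011111✓ 100001✓ 100010✓ 100110✓ 101001✓ 101100✓ 101110✓ 111011✓ 111110✓
Round 1: -01001 -11011 -11110 0-0011 0-1111 01-011 01-100 011-00 011-11 0111-0 01111- 1-1110 10-001 10-110 100-10 1011-0
PIs = {-01001, -11011, -11110, 0-0011, 0-1111, 001010, 01-011, 01-100, 011-00, 011-11, 0111-0, 01111-, 1-1110, 10-001, 10-110, 100-10, 1011-0}
Coverage chart:
  m3: 0-0011 ←essential
  m9: -01001 ←essential
  m10: 001010 ←essential
  m15: 0-1111 ←essential
  m19: 0-0011,01-011
  m20: 01-100 ←essential
  m24: 011-00 ←essential
  m27: -11011,01-011,011-11
  m28: 01-100,011-00,0111-0
  m30: -11110,0111-0,01111-
  m31: 0-1111,011-11,01111-
  m33: 10-001 ←essential
  m34: 100-10 ←essential
  m38: 10-110,100-10
  m41: -01001,10-001
  m44: 1011-0 ←essential
  m59: -11011 ←essential
  m62: -11110,1-1110
Essential: -01001, -11011, 0-0011, 0-1111, 001010, 01-100, 011-00, 10-001, 100-10, 1011-0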